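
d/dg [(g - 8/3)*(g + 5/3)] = 2*g - 1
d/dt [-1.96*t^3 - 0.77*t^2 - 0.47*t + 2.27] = -5.88*t^2 - 1.54*t - 0.47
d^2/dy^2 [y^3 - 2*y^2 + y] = 6*y - 4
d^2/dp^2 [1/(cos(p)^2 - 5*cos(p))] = (-(1 - cos(2*p))^2 - 75*cos(p)/4 - 27*cos(2*p)/2 + 15*cos(3*p)/4 + 81/2)/((cos(p) - 5)^3*cos(p)^3)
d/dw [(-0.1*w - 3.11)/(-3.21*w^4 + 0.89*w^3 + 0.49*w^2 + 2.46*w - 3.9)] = (-0.963*w^4 - 39.7544*w^3 + 8.3527*w^2 + 3.0478*w + 8.0406)/(10.3041*w^8 - 5.7138*w^7 - 2.3537*w^6 - 14.921*w^5 + 29.6569*w^4 - 4.5312*w^3 + 2.2296*w^2 - 19.188*w + 15.21)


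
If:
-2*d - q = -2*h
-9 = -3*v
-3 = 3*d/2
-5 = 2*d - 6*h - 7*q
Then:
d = -2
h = -27/20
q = 13/10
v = 3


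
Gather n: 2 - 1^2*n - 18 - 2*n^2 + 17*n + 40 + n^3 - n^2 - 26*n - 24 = n^3 - 3*n^2 - 10*n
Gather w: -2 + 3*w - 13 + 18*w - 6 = 21*w - 21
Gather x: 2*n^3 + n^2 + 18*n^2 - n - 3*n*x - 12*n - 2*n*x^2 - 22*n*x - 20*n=2*n^3 + 19*n^2 - 2*n*x^2 - 25*n*x - 33*n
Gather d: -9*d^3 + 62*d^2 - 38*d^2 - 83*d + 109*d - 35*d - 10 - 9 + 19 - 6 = -9*d^3 + 24*d^2 - 9*d - 6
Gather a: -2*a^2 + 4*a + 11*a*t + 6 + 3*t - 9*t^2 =-2*a^2 + a*(11*t + 4) - 9*t^2 + 3*t + 6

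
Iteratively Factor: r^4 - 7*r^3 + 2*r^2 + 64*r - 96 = (r - 2)*(r^3 - 5*r^2 - 8*r + 48) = (r - 2)*(r + 3)*(r^2 - 8*r + 16) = (r - 4)*(r - 2)*(r + 3)*(r - 4)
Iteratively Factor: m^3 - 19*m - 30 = (m - 5)*(m^2 + 5*m + 6) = (m - 5)*(m + 2)*(m + 3)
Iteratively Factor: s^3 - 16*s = (s + 4)*(s^2 - 4*s) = (s - 4)*(s + 4)*(s)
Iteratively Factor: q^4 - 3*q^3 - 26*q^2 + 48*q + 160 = (q - 5)*(q^3 + 2*q^2 - 16*q - 32) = (q - 5)*(q + 4)*(q^2 - 2*q - 8) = (q - 5)*(q + 2)*(q + 4)*(q - 4)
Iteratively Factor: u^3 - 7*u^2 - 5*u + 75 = (u + 3)*(u^2 - 10*u + 25) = (u - 5)*(u + 3)*(u - 5)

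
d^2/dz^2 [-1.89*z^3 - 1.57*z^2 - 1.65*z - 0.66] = -11.34*z - 3.14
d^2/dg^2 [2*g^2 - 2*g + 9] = 4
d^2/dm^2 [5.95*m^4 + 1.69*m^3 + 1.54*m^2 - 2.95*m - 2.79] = 71.4*m^2 + 10.14*m + 3.08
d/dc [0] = 0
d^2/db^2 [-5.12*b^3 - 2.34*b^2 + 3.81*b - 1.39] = -30.72*b - 4.68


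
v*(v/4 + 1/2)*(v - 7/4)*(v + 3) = v^4/4 + 13*v^3/16 - 11*v^2/16 - 21*v/8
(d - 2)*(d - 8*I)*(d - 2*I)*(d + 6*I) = d^4 - 2*d^3 - 4*I*d^3 + 44*d^2 + 8*I*d^2 - 88*d - 96*I*d + 192*I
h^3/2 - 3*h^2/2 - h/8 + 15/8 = (h/2 + 1/2)*(h - 5/2)*(h - 3/2)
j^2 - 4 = (j - 2)*(j + 2)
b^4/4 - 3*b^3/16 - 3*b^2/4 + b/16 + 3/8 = (b/4 + 1/4)*(b - 2)*(b - 3/4)*(b + 1)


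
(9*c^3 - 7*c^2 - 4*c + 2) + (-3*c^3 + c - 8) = 6*c^3 - 7*c^2 - 3*c - 6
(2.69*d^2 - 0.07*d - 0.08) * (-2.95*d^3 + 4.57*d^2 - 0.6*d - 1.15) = -7.9355*d^5 + 12.4998*d^4 - 1.6979*d^3 - 3.4171*d^2 + 0.1285*d + 0.092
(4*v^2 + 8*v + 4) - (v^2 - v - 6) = 3*v^2 + 9*v + 10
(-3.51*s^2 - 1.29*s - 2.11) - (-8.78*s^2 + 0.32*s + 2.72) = 5.27*s^2 - 1.61*s - 4.83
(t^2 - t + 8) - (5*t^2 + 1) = -4*t^2 - t + 7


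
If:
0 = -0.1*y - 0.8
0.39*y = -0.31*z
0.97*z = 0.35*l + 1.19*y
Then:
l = 55.09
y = -8.00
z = 10.06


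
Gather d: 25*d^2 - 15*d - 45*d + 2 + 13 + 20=25*d^2 - 60*d + 35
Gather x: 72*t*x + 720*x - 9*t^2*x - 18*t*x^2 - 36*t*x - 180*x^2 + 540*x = x^2*(-18*t - 180) + x*(-9*t^2 + 36*t + 1260)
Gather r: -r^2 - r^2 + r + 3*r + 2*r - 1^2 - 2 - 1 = -2*r^2 + 6*r - 4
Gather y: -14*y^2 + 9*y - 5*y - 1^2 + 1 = -14*y^2 + 4*y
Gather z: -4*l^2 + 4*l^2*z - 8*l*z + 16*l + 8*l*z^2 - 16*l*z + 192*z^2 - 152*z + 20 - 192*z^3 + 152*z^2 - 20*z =-4*l^2 + 16*l - 192*z^3 + z^2*(8*l + 344) + z*(4*l^2 - 24*l - 172) + 20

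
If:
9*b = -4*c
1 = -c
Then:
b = 4/9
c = -1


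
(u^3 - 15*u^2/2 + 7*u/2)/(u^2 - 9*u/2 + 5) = u*(2*u^2 - 15*u + 7)/(2*u^2 - 9*u + 10)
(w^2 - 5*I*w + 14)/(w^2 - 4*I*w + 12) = (w - 7*I)/(w - 6*I)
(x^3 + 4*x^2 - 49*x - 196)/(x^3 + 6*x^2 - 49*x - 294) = (x + 4)/(x + 6)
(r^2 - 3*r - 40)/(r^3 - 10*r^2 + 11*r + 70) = (r^2 - 3*r - 40)/(r^3 - 10*r^2 + 11*r + 70)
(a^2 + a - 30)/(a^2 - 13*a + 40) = (a + 6)/(a - 8)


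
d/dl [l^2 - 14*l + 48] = 2*l - 14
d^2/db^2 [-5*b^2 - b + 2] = -10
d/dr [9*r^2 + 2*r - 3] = 18*r + 2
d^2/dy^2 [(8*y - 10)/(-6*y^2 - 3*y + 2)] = 36*(-(4*y - 5)*(4*y + 1)^2 + 2*(4*y - 1)*(6*y^2 + 3*y - 2))/(6*y^2 + 3*y - 2)^3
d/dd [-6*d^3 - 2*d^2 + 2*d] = -18*d^2 - 4*d + 2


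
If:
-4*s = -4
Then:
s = 1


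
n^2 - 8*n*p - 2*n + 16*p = (n - 2)*(n - 8*p)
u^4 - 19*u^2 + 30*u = u*(u - 3)*(u - 2)*(u + 5)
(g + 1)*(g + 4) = g^2 + 5*g + 4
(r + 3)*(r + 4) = r^2 + 7*r + 12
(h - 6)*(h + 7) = h^2 + h - 42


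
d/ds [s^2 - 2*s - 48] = 2*s - 2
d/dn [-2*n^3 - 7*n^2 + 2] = 2*n*(-3*n - 7)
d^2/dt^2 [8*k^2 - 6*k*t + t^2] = 2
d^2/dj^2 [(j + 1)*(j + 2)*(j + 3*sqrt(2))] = 6*j + 6 + 6*sqrt(2)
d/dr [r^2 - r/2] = 2*r - 1/2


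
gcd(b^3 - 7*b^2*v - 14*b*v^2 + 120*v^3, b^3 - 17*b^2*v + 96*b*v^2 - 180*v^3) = b^2 - 11*b*v + 30*v^2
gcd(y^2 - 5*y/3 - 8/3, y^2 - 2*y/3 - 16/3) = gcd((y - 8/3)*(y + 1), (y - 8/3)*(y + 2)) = y - 8/3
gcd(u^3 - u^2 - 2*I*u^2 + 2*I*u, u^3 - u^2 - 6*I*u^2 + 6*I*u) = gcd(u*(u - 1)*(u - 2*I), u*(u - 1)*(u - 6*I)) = u^2 - u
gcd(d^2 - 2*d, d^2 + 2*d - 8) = d - 2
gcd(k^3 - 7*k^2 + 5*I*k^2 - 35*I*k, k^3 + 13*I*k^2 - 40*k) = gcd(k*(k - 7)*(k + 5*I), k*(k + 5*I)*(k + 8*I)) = k^2 + 5*I*k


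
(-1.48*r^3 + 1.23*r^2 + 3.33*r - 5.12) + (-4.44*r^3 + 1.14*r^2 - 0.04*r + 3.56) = -5.92*r^3 + 2.37*r^2 + 3.29*r - 1.56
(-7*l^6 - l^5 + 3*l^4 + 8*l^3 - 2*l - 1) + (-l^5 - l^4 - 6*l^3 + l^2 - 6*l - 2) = -7*l^6 - 2*l^5 + 2*l^4 + 2*l^3 + l^2 - 8*l - 3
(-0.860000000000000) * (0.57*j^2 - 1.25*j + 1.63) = -0.4902*j^2 + 1.075*j - 1.4018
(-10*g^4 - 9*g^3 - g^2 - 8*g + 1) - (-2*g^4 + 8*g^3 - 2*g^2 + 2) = -8*g^4 - 17*g^3 + g^2 - 8*g - 1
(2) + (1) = 3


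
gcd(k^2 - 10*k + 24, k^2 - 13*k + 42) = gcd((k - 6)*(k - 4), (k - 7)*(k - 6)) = k - 6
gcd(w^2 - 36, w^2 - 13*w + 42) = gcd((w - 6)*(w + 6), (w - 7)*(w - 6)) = w - 6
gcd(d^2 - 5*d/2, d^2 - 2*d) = d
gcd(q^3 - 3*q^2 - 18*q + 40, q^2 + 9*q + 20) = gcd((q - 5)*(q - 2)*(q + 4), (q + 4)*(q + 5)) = q + 4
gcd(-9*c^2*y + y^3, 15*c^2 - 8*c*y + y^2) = -3*c + y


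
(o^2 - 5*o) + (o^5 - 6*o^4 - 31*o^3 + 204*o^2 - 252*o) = o^5 - 6*o^4 - 31*o^3 + 205*o^2 - 257*o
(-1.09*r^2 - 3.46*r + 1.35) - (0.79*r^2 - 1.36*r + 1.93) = -1.88*r^2 - 2.1*r - 0.58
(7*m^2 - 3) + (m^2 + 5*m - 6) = 8*m^2 + 5*m - 9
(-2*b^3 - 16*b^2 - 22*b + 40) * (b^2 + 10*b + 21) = -2*b^5 - 36*b^4 - 224*b^3 - 516*b^2 - 62*b + 840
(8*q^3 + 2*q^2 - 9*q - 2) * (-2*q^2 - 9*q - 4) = -16*q^5 - 76*q^4 - 32*q^3 + 77*q^2 + 54*q + 8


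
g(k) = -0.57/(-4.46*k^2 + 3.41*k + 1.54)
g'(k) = -0.57*(8.92*k - 3.41)/(-4.46*k^2 + 3.41*k + 1.54)^2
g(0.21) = -0.28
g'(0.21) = 0.21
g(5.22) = 0.01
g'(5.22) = -0.00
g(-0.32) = 72.12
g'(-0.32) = 57155.82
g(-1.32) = 0.05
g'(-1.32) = 0.08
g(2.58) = 0.03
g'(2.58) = -0.03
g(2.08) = 0.05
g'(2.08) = -0.08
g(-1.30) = 0.05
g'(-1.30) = 0.08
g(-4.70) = 0.01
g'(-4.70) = 0.00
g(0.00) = -0.37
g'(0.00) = 0.82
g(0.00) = -0.37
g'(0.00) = 0.82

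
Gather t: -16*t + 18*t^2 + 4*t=18*t^2 - 12*t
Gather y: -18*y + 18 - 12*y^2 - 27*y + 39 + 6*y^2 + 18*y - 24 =-6*y^2 - 27*y + 33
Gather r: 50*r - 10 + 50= 50*r + 40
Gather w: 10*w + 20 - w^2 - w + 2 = -w^2 + 9*w + 22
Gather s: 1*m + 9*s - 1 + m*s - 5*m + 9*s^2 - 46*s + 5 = -4*m + 9*s^2 + s*(m - 37) + 4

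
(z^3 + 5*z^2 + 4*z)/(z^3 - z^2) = (z^2 + 5*z + 4)/(z*(z - 1))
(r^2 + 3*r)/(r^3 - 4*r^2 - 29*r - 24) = r/(r^2 - 7*r - 8)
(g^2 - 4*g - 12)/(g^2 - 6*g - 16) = (g - 6)/(g - 8)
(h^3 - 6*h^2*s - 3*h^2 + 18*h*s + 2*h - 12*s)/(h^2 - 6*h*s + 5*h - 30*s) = (h^2 - 3*h + 2)/(h + 5)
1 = 1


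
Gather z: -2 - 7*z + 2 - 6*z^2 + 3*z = -6*z^2 - 4*z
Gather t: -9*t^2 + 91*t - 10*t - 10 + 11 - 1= -9*t^2 + 81*t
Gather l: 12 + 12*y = 12*y + 12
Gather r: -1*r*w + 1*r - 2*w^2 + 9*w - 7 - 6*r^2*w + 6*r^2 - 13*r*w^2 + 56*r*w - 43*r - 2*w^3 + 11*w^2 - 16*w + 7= r^2*(6 - 6*w) + r*(-13*w^2 + 55*w - 42) - 2*w^3 + 9*w^2 - 7*w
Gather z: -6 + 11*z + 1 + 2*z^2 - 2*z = 2*z^2 + 9*z - 5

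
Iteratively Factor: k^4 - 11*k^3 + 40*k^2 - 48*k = (k - 4)*(k^3 - 7*k^2 + 12*k) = (k - 4)^2*(k^2 - 3*k) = k*(k - 4)^2*(k - 3)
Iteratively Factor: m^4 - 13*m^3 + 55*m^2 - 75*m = (m)*(m^3 - 13*m^2 + 55*m - 75) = m*(m - 3)*(m^2 - 10*m + 25) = m*(m - 5)*(m - 3)*(m - 5)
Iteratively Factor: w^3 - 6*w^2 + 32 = (w - 4)*(w^2 - 2*w - 8) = (w - 4)*(w + 2)*(w - 4)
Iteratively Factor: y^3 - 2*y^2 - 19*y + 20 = (y + 4)*(y^2 - 6*y + 5) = (y - 5)*(y + 4)*(y - 1)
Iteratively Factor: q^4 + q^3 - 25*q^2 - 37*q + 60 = (q + 4)*(q^3 - 3*q^2 - 13*q + 15) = (q - 5)*(q + 4)*(q^2 + 2*q - 3) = (q - 5)*(q - 1)*(q + 4)*(q + 3)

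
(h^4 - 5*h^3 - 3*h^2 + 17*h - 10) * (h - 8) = h^5 - 13*h^4 + 37*h^3 + 41*h^2 - 146*h + 80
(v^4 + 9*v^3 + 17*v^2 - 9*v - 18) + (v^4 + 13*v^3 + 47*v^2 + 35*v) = 2*v^4 + 22*v^3 + 64*v^2 + 26*v - 18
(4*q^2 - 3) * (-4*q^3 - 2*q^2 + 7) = -16*q^5 - 8*q^4 + 12*q^3 + 34*q^2 - 21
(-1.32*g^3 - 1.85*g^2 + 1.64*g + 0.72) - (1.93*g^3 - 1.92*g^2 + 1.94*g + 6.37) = -3.25*g^3 + 0.0699999999999998*g^2 - 0.3*g - 5.65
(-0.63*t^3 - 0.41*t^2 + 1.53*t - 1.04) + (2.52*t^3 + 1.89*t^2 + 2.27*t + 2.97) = 1.89*t^3 + 1.48*t^2 + 3.8*t + 1.93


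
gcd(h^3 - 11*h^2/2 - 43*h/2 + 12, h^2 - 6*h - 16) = h - 8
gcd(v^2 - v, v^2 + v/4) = v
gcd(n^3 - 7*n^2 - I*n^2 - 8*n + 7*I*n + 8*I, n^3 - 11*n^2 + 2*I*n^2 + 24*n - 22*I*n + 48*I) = n - 8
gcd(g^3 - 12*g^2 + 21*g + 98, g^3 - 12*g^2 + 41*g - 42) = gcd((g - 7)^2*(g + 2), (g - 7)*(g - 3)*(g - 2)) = g - 7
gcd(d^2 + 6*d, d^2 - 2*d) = d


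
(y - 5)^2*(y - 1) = y^3 - 11*y^2 + 35*y - 25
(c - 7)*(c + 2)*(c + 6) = c^3 + c^2 - 44*c - 84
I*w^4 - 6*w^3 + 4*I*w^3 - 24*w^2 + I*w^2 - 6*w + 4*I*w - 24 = (w + 4)*(w + I)*(w + 6*I)*(I*w + 1)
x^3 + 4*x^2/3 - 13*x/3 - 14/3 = (x - 2)*(x + 1)*(x + 7/3)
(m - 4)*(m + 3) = m^2 - m - 12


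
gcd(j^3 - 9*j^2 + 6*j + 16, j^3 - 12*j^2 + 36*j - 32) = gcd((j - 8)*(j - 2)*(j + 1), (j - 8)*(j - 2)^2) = j^2 - 10*j + 16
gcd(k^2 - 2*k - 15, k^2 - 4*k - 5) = k - 5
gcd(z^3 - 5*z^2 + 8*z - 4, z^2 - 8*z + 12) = z - 2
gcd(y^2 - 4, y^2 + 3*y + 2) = y + 2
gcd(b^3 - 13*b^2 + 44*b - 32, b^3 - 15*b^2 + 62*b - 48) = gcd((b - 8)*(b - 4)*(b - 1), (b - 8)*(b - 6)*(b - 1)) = b^2 - 9*b + 8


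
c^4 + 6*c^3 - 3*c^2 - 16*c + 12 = (c - 1)^2*(c + 2)*(c + 6)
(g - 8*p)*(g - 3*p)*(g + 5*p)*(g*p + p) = g^4*p - 6*g^3*p^2 + g^3*p - 31*g^2*p^3 - 6*g^2*p^2 + 120*g*p^4 - 31*g*p^3 + 120*p^4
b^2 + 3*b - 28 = (b - 4)*(b + 7)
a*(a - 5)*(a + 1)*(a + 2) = a^4 - 2*a^3 - 13*a^2 - 10*a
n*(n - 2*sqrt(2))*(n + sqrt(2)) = n^3 - sqrt(2)*n^2 - 4*n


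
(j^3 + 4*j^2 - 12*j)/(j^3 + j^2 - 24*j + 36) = j/(j - 3)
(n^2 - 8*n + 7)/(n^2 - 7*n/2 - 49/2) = 2*(n - 1)/(2*n + 7)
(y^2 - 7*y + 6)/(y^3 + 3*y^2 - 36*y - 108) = (y - 1)/(y^2 + 9*y + 18)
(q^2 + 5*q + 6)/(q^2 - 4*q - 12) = (q + 3)/(q - 6)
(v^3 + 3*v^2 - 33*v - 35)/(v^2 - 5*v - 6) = (v^2 + 2*v - 35)/(v - 6)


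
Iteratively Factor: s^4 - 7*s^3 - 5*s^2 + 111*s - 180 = (s - 3)*(s^3 - 4*s^2 - 17*s + 60) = (s - 3)*(s + 4)*(s^2 - 8*s + 15) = (s - 5)*(s - 3)*(s + 4)*(s - 3)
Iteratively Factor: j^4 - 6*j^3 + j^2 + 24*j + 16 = (j - 4)*(j^3 - 2*j^2 - 7*j - 4) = (j - 4)^2*(j^2 + 2*j + 1) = (j - 4)^2*(j + 1)*(j + 1)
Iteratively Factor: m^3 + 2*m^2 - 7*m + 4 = (m - 1)*(m^2 + 3*m - 4) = (m - 1)^2*(m + 4)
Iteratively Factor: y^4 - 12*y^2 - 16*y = (y)*(y^3 - 12*y - 16) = y*(y - 4)*(y^2 + 4*y + 4) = y*(y - 4)*(y + 2)*(y + 2)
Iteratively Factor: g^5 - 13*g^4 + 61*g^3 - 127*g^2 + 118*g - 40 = (g - 4)*(g^4 - 9*g^3 + 25*g^2 - 27*g + 10) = (g - 5)*(g - 4)*(g^3 - 4*g^2 + 5*g - 2) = (g - 5)*(g - 4)*(g - 2)*(g^2 - 2*g + 1) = (g - 5)*(g - 4)*(g - 2)*(g - 1)*(g - 1)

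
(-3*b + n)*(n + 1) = -3*b*n - 3*b + n^2 + n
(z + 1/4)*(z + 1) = z^2 + 5*z/4 + 1/4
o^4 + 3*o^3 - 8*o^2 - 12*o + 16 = (o - 2)*(o - 1)*(o + 2)*(o + 4)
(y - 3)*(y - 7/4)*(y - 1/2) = y^3 - 21*y^2/4 + 61*y/8 - 21/8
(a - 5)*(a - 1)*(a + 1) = a^3 - 5*a^2 - a + 5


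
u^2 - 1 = (u - 1)*(u + 1)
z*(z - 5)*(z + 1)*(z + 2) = z^4 - 2*z^3 - 13*z^2 - 10*z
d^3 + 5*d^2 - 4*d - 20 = (d - 2)*(d + 2)*(d + 5)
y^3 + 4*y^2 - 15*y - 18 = (y - 3)*(y + 1)*(y + 6)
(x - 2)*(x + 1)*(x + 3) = x^3 + 2*x^2 - 5*x - 6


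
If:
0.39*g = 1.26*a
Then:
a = 0.30952380952381*g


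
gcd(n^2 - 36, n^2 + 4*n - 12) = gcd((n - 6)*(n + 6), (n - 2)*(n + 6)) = n + 6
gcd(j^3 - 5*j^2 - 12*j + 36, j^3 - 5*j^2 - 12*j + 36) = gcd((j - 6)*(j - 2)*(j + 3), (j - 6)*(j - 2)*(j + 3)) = j^3 - 5*j^2 - 12*j + 36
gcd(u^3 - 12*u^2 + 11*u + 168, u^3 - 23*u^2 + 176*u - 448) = u^2 - 15*u + 56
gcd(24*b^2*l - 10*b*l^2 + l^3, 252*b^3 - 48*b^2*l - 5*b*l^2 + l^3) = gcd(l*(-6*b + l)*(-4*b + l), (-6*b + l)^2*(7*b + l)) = 6*b - l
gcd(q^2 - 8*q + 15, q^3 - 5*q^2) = q - 5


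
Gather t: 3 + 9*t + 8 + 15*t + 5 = 24*t + 16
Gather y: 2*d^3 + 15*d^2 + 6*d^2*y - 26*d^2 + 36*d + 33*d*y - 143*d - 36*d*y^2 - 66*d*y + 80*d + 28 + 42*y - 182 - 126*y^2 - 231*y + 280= 2*d^3 - 11*d^2 - 27*d + y^2*(-36*d - 126) + y*(6*d^2 - 33*d - 189) + 126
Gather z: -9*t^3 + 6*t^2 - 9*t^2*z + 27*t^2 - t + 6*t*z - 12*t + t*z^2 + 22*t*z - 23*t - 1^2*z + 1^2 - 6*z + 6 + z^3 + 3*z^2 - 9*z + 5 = -9*t^3 + 33*t^2 - 36*t + z^3 + z^2*(t + 3) + z*(-9*t^2 + 28*t - 16) + 12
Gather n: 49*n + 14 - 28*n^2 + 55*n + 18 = -28*n^2 + 104*n + 32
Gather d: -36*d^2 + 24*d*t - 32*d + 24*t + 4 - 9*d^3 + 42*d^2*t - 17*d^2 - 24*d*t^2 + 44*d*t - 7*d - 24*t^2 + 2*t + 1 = -9*d^3 + d^2*(42*t - 53) + d*(-24*t^2 + 68*t - 39) - 24*t^2 + 26*t + 5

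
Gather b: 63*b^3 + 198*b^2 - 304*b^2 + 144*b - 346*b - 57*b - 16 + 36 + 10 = 63*b^3 - 106*b^2 - 259*b + 30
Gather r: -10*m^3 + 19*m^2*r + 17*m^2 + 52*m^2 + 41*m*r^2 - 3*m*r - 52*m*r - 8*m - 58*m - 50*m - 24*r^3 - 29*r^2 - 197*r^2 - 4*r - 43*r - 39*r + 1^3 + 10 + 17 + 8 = -10*m^3 + 69*m^2 - 116*m - 24*r^3 + r^2*(41*m - 226) + r*(19*m^2 - 55*m - 86) + 36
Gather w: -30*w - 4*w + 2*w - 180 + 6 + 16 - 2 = -32*w - 160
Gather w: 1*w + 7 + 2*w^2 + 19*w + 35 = 2*w^2 + 20*w + 42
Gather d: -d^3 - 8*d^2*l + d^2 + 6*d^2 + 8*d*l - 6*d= -d^3 + d^2*(7 - 8*l) + d*(8*l - 6)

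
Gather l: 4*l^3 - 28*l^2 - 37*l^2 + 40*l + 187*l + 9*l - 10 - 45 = 4*l^3 - 65*l^2 + 236*l - 55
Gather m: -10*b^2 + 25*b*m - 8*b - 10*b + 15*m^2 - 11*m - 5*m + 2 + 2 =-10*b^2 - 18*b + 15*m^2 + m*(25*b - 16) + 4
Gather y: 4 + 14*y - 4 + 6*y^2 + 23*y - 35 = 6*y^2 + 37*y - 35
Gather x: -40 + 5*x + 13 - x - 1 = 4*x - 28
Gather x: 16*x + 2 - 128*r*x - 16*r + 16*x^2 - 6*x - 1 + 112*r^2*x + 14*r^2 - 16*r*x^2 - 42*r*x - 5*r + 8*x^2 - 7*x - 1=14*r^2 - 21*r + x^2*(24 - 16*r) + x*(112*r^2 - 170*r + 3)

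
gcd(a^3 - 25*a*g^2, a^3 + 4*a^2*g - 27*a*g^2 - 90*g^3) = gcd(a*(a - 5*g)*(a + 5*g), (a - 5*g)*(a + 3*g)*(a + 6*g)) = a - 5*g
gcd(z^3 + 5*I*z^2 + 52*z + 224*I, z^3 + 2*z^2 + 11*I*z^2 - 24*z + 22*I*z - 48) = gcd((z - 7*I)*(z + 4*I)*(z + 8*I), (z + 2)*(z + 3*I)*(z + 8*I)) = z + 8*I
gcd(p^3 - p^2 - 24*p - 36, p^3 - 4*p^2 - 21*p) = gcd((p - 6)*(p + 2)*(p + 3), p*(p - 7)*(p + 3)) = p + 3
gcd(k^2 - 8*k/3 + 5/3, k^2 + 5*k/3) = 1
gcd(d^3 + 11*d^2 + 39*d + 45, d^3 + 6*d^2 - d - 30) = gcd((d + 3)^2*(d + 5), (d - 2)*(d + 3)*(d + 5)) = d^2 + 8*d + 15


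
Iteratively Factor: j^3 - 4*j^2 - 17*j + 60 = (j - 5)*(j^2 + j - 12) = (j - 5)*(j + 4)*(j - 3)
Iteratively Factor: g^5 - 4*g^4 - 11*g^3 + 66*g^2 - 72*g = (g + 4)*(g^4 - 8*g^3 + 21*g^2 - 18*g) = (g - 3)*(g + 4)*(g^3 - 5*g^2 + 6*g) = g*(g - 3)*(g + 4)*(g^2 - 5*g + 6) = g*(g - 3)*(g - 2)*(g + 4)*(g - 3)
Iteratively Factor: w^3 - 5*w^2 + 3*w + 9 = (w - 3)*(w^2 - 2*w - 3) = (w - 3)*(w + 1)*(w - 3)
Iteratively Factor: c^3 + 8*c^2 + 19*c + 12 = (c + 4)*(c^2 + 4*c + 3) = (c + 3)*(c + 4)*(c + 1)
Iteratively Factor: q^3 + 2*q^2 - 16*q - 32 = (q - 4)*(q^2 + 6*q + 8) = (q - 4)*(q + 4)*(q + 2)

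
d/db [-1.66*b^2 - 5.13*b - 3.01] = -3.32*b - 5.13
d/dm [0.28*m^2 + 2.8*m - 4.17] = 0.56*m + 2.8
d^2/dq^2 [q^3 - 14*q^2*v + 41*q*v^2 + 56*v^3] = 6*q - 28*v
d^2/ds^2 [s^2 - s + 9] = 2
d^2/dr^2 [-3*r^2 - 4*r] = -6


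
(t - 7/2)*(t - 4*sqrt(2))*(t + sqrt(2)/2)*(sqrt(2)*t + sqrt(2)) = sqrt(2)*t^4 - 7*t^3 - 5*sqrt(2)*t^3/2 - 15*sqrt(2)*t^2/2 + 35*t^2/2 + 10*sqrt(2)*t + 49*t/2 + 14*sqrt(2)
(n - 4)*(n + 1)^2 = n^3 - 2*n^2 - 7*n - 4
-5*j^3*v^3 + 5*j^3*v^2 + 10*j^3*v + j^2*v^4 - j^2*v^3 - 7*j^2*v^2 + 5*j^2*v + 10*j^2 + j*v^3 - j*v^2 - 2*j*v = (-5*j + v)*(v - 2)*(j*v + 1)*(j*v + j)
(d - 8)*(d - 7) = d^2 - 15*d + 56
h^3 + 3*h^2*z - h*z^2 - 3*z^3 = (h - z)*(h + z)*(h + 3*z)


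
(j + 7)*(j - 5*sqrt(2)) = j^2 - 5*sqrt(2)*j + 7*j - 35*sqrt(2)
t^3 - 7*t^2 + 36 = (t - 6)*(t - 3)*(t + 2)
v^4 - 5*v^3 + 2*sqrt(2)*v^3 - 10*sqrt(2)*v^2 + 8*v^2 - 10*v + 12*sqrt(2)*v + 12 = (v - 3)*(v - 2)*(v + sqrt(2))^2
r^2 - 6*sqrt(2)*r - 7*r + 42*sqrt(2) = (r - 7)*(r - 6*sqrt(2))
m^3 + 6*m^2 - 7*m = m*(m - 1)*(m + 7)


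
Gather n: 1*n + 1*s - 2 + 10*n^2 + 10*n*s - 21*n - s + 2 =10*n^2 + n*(10*s - 20)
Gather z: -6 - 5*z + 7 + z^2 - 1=z^2 - 5*z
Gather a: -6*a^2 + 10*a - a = -6*a^2 + 9*a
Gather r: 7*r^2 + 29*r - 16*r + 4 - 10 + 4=7*r^2 + 13*r - 2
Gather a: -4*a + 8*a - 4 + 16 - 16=4*a - 4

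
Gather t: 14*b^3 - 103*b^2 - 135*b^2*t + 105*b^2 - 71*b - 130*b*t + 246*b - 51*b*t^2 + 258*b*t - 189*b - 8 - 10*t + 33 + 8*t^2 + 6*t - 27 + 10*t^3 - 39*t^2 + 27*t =14*b^3 + 2*b^2 - 14*b + 10*t^3 + t^2*(-51*b - 31) + t*(-135*b^2 + 128*b + 23) - 2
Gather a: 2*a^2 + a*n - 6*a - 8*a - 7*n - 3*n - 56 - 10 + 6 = 2*a^2 + a*(n - 14) - 10*n - 60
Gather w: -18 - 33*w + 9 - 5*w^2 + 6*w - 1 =-5*w^2 - 27*w - 10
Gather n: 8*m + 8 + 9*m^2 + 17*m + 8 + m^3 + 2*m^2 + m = m^3 + 11*m^2 + 26*m + 16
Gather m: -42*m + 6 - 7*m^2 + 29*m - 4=-7*m^2 - 13*m + 2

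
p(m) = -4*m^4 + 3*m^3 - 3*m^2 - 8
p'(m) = -16*m^3 + 9*m^2 - 6*m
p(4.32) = -1215.26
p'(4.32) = -1147.90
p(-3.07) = -478.39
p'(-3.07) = 566.20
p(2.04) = -64.29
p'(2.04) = -110.62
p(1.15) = -14.40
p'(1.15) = -19.33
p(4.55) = -1501.89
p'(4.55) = -1348.12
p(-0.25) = -8.25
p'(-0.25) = 2.31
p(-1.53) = -47.69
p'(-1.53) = 87.55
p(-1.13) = -22.68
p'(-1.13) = 41.36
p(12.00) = -78200.00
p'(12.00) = -26424.00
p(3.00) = -278.00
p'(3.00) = -369.00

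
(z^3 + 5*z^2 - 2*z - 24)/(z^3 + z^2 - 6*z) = (z + 4)/z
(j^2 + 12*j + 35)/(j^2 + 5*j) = (j + 7)/j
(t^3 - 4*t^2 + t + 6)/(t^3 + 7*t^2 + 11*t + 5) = (t^2 - 5*t + 6)/(t^2 + 6*t + 5)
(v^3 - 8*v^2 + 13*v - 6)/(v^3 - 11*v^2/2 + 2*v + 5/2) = 2*(v^2 - 7*v + 6)/(2*v^2 - 9*v - 5)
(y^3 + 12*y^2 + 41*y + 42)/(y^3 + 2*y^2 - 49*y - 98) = (y + 3)/(y - 7)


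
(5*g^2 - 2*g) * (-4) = -20*g^2 + 8*g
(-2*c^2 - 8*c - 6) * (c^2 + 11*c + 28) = -2*c^4 - 30*c^3 - 150*c^2 - 290*c - 168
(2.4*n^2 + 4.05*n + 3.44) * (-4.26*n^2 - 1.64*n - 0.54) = -10.224*n^4 - 21.189*n^3 - 22.5924*n^2 - 7.8286*n - 1.8576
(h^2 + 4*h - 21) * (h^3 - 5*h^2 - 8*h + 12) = h^5 - h^4 - 49*h^3 + 85*h^2 + 216*h - 252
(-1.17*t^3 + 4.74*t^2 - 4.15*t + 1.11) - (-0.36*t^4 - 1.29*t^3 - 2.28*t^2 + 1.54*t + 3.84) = 0.36*t^4 + 0.12*t^3 + 7.02*t^2 - 5.69*t - 2.73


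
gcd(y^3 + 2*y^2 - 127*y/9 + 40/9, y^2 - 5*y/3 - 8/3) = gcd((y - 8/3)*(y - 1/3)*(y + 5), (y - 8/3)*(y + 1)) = y - 8/3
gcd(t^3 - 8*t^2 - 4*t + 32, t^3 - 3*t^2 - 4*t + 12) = t^2 - 4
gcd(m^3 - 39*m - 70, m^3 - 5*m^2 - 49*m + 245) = m - 7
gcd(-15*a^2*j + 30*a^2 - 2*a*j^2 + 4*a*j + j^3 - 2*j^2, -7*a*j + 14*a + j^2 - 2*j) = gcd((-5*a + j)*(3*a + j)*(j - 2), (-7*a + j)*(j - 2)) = j - 2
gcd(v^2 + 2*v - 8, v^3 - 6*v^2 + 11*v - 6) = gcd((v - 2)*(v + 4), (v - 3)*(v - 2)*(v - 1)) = v - 2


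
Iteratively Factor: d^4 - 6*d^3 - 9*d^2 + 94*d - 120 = (d + 4)*(d^3 - 10*d^2 + 31*d - 30) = (d - 5)*(d + 4)*(d^2 - 5*d + 6) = (d - 5)*(d - 3)*(d + 4)*(d - 2)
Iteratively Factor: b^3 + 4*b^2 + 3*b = (b + 1)*(b^2 + 3*b) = (b + 1)*(b + 3)*(b)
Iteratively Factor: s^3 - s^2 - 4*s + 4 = (s - 2)*(s^2 + s - 2) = (s - 2)*(s + 2)*(s - 1)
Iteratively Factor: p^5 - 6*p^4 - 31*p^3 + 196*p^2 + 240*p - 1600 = (p + 4)*(p^4 - 10*p^3 + 9*p^2 + 160*p - 400) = (p + 4)^2*(p^3 - 14*p^2 + 65*p - 100) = (p - 5)*(p + 4)^2*(p^2 - 9*p + 20) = (p - 5)^2*(p + 4)^2*(p - 4)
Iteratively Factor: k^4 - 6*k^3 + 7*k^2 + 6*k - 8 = (k - 2)*(k^3 - 4*k^2 - k + 4) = (k - 2)*(k + 1)*(k^2 - 5*k + 4) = (k - 2)*(k - 1)*(k + 1)*(k - 4)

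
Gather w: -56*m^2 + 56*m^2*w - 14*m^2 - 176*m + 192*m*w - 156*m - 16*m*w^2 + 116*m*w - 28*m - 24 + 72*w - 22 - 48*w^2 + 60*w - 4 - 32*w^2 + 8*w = -70*m^2 - 360*m + w^2*(-16*m - 80) + w*(56*m^2 + 308*m + 140) - 50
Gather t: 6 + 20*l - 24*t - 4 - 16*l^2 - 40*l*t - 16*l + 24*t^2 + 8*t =-16*l^2 + 4*l + 24*t^2 + t*(-40*l - 16) + 2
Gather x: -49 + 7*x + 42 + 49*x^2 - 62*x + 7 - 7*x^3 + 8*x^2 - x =-7*x^3 + 57*x^2 - 56*x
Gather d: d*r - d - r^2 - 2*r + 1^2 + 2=d*(r - 1) - r^2 - 2*r + 3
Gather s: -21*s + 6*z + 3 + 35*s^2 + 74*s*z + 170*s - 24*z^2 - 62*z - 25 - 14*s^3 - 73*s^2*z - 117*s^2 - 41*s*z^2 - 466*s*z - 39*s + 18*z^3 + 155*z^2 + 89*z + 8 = -14*s^3 + s^2*(-73*z - 82) + s*(-41*z^2 - 392*z + 110) + 18*z^3 + 131*z^2 + 33*z - 14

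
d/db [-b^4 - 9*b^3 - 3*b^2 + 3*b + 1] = -4*b^3 - 27*b^2 - 6*b + 3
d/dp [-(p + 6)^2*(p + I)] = (p + 6)*(-3*p - 6 - 2*I)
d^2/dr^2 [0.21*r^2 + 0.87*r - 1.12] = 0.420000000000000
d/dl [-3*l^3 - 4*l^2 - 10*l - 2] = -9*l^2 - 8*l - 10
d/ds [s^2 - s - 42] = 2*s - 1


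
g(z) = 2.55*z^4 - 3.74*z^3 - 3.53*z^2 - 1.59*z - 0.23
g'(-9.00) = -8282.67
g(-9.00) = 19185.16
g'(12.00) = 15923.61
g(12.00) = 45886.45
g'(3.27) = 212.00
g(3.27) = 117.61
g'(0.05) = -1.97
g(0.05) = -0.32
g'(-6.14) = -2742.28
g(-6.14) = 4366.38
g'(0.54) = -7.07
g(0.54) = -2.49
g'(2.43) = 61.36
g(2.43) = 10.31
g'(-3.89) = -744.32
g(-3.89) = 756.59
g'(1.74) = 5.89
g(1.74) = -10.01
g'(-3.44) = -525.29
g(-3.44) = 472.80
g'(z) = 10.2*z^3 - 11.22*z^2 - 7.06*z - 1.59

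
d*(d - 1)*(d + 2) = d^3 + d^2 - 2*d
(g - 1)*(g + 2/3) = g^2 - g/3 - 2/3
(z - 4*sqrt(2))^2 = z^2 - 8*sqrt(2)*z + 32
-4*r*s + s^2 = s*(-4*r + s)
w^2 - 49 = (w - 7)*(w + 7)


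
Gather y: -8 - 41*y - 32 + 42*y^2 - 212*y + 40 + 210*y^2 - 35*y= 252*y^2 - 288*y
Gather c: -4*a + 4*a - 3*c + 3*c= 0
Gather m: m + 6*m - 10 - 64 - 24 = 7*m - 98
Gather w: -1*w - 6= -w - 6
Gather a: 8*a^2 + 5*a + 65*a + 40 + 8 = 8*a^2 + 70*a + 48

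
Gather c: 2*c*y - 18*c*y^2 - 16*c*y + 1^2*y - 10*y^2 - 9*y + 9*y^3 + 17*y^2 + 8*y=c*(-18*y^2 - 14*y) + 9*y^3 + 7*y^2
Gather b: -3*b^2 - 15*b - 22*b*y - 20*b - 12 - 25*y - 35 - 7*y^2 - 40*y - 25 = -3*b^2 + b*(-22*y - 35) - 7*y^2 - 65*y - 72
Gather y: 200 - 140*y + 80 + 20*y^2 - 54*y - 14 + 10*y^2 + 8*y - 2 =30*y^2 - 186*y + 264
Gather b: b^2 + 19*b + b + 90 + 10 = b^2 + 20*b + 100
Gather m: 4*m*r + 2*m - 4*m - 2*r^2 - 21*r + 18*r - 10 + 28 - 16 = m*(4*r - 2) - 2*r^2 - 3*r + 2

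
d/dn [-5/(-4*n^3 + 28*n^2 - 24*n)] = 5*(-3*n^2 + 14*n - 6)/(4*n^2*(n^2 - 7*n + 6)^2)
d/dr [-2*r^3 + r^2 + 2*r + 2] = -6*r^2 + 2*r + 2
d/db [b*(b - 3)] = 2*b - 3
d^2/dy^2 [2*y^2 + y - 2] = 4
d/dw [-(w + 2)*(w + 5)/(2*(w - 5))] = (-w^2 + 10*w + 45)/(2*(w^2 - 10*w + 25))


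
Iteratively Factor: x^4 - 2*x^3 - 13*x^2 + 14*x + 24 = (x + 3)*(x^3 - 5*x^2 + 2*x + 8) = (x - 4)*(x + 3)*(x^2 - x - 2) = (x - 4)*(x - 2)*(x + 3)*(x + 1)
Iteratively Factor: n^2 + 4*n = (n)*(n + 4)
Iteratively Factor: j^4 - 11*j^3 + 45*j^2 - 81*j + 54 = (j - 2)*(j^3 - 9*j^2 + 27*j - 27) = (j - 3)*(j - 2)*(j^2 - 6*j + 9) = (j - 3)^2*(j - 2)*(j - 3)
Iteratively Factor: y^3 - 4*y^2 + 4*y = (y - 2)*(y^2 - 2*y) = y*(y - 2)*(y - 2)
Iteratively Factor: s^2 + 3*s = (s)*(s + 3)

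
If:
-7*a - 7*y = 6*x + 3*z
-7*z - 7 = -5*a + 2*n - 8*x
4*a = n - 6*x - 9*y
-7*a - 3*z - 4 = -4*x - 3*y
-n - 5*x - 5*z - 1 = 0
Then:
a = 82/415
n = 257/83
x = 179/415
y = -13/415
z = -519/415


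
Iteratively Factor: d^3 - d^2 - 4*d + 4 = (d - 1)*(d^2 - 4) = (d - 1)*(d + 2)*(d - 2)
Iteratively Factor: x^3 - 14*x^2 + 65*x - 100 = (x - 4)*(x^2 - 10*x + 25) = (x - 5)*(x - 4)*(x - 5)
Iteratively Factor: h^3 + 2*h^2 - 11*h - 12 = (h + 1)*(h^2 + h - 12) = (h + 1)*(h + 4)*(h - 3)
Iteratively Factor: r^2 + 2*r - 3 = (r - 1)*(r + 3)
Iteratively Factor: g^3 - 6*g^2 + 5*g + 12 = (g + 1)*(g^2 - 7*g + 12) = (g - 3)*(g + 1)*(g - 4)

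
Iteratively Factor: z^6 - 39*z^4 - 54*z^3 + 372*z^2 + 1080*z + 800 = (z - 5)*(z^5 + 5*z^4 - 14*z^3 - 124*z^2 - 248*z - 160) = (z - 5)*(z + 2)*(z^4 + 3*z^3 - 20*z^2 - 84*z - 80) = (z - 5)^2*(z + 2)*(z^3 + 8*z^2 + 20*z + 16) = (z - 5)^2*(z + 2)^2*(z^2 + 6*z + 8) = (z - 5)^2*(z + 2)^2*(z + 4)*(z + 2)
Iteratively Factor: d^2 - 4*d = (d)*(d - 4)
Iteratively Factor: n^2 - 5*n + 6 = (n - 3)*(n - 2)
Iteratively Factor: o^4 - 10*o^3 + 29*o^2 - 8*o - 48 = (o + 1)*(o^3 - 11*o^2 + 40*o - 48) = (o - 4)*(o + 1)*(o^2 - 7*o + 12) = (o - 4)^2*(o + 1)*(o - 3)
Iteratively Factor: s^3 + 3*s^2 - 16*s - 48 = (s + 3)*(s^2 - 16) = (s + 3)*(s + 4)*(s - 4)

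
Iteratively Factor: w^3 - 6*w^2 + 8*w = (w - 2)*(w^2 - 4*w) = (w - 4)*(w - 2)*(w)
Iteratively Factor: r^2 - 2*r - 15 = (r - 5)*(r + 3)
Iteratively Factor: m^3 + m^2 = (m)*(m^2 + m) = m*(m + 1)*(m)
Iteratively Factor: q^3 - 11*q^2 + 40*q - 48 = (q - 4)*(q^2 - 7*q + 12) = (q - 4)*(q - 3)*(q - 4)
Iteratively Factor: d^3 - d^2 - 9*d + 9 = (d + 3)*(d^2 - 4*d + 3) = (d - 3)*(d + 3)*(d - 1)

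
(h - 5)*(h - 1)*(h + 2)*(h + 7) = h^4 + 3*h^3 - 35*h^2 - 39*h + 70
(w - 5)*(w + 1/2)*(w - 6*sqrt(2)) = w^3 - 6*sqrt(2)*w^2 - 9*w^2/2 - 5*w/2 + 27*sqrt(2)*w + 15*sqrt(2)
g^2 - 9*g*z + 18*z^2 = (g - 6*z)*(g - 3*z)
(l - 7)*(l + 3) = l^2 - 4*l - 21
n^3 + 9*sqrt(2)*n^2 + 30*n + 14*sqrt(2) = (n + sqrt(2))^2*(n + 7*sqrt(2))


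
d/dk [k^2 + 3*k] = 2*k + 3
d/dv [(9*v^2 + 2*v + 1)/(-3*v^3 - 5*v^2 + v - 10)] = (27*v^4 + 12*v^3 + 28*v^2 - 170*v - 21)/(9*v^6 + 30*v^5 + 19*v^4 + 50*v^3 + 101*v^2 - 20*v + 100)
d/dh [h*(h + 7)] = 2*h + 7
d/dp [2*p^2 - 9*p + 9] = 4*p - 9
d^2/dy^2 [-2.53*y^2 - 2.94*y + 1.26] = -5.06000000000000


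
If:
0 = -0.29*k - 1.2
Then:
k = -4.14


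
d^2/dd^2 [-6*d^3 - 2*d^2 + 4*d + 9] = -36*d - 4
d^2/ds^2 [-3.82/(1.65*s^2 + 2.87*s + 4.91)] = (20.7999*s^2 + 36.17922*s - 3.82*(3.3*s + 2.87)*(6.6*s + 5.74) + 61.89546)/(1.65*s^2 + 2.87*s + 4.91)^3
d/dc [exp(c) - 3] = exp(c)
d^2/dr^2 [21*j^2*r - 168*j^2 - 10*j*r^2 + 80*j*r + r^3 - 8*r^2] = -20*j + 6*r - 16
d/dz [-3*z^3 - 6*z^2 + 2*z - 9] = -9*z^2 - 12*z + 2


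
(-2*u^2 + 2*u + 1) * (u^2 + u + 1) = -2*u^4 + u^2 + 3*u + 1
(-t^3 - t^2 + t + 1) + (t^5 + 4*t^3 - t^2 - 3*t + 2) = t^5 + 3*t^3 - 2*t^2 - 2*t + 3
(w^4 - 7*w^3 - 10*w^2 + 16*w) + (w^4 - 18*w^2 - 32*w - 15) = 2*w^4 - 7*w^3 - 28*w^2 - 16*w - 15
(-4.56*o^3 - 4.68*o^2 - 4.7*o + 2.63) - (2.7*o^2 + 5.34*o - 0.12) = -4.56*o^3 - 7.38*o^2 - 10.04*o + 2.75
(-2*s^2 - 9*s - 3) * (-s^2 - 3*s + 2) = 2*s^4 + 15*s^3 + 26*s^2 - 9*s - 6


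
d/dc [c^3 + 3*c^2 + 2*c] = 3*c^2 + 6*c + 2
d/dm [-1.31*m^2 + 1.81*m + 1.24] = 1.81 - 2.62*m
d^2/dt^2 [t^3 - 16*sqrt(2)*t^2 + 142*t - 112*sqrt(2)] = 6*t - 32*sqrt(2)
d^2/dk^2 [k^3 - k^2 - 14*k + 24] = 6*k - 2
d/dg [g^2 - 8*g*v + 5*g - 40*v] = 2*g - 8*v + 5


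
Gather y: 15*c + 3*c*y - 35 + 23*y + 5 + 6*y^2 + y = 15*c + 6*y^2 + y*(3*c + 24) - 30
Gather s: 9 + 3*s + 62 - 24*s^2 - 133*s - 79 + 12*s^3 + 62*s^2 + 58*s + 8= 12*s^3 + 38*s^2 - 72*s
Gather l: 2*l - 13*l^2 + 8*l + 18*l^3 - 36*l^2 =18*l^3 - 49*l^2 + 10*l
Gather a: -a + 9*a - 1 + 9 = 8*a + 8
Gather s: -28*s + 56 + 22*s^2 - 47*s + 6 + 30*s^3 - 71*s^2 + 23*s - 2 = 30*s^3 - 49*s^2 - 52*s + 60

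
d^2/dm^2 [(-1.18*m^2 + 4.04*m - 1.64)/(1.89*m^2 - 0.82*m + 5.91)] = (25.20504*m^3 + 43.933428*m^2 - 255.508344*m - 8.84121999999999)/(6.751269*m^6 - 8.787366*m^5 + 67.145841*m^4 - 55.507276*m^3 + 209.963979*m^2 - 85.923126*m + 206.425071)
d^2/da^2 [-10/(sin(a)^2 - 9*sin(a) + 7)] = 10*(4*sin(a)^4 - 27*sin(a)^3 + 47*sin(a)^2 + 117*sin(a) - 148)/(sin(a)^2 - 9*sin(a) + 7)^3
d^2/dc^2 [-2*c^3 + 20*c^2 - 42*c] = 40 - 12*c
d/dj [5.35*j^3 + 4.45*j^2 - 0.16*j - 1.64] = 16.05*j^2 + 8.9*j - 0.16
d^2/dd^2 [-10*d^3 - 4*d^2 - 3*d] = -60*d - 8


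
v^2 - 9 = (v - 3)*(v + 3)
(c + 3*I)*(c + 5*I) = c^2 + 8*I*c - 15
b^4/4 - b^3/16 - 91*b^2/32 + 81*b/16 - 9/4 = (b/4 + 1)*(b - 2)*(b - 3/2)*(b - 3/4)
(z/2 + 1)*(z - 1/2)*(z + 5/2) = z^3/2 + 2*z^2 + 11*z/8 - 5/4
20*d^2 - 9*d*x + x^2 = (-5*d + x)*(-4*d + x)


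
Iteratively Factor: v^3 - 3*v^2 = (v)*(v^2 - 3*v) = v^2*(v - 3)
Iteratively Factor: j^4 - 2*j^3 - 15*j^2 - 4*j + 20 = (j - 1)*(j^3 - j^2 - 16*j - 20) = (j - 5)*(j - 1)*(j^2 + 4*j + 4) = (j - 5)*(j - 1)*(j + 2)*(j + 2)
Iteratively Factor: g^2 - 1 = (g - 1)*(g + 1)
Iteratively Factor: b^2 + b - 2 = (b + 2)*(b - 1)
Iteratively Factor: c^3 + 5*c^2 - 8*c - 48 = (c - 3)*(c^2 + 8*c + 16) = (c - 3)*(c + 4)*(c + 4)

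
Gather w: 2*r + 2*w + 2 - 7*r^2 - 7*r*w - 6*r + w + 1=-7*r^2 - 4*r + w*(3 - 7*r) + 3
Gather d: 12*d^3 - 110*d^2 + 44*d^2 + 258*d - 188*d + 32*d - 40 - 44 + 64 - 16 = 12*d^3 - 66*d^2 + 102*d - 36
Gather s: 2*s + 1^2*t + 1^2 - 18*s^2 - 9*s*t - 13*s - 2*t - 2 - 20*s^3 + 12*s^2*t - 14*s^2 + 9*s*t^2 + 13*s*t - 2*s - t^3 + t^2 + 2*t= -20*s^3 + s^2*(12*t - 32) + s*(9*t^2 + 4*t - 13) - t^3 + t^2 + t - 1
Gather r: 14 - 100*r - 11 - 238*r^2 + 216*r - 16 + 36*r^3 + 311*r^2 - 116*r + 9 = 36*r^3 + 73*r^2 - 4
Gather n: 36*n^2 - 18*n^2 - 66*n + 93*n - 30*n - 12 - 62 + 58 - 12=18*n^2 - 3*n - 28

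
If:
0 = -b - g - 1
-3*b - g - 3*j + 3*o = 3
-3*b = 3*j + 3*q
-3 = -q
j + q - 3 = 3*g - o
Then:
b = 7/5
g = -12/5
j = -22/5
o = -14/5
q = 3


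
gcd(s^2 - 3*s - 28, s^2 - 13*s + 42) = s - 7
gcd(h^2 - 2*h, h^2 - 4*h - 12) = 1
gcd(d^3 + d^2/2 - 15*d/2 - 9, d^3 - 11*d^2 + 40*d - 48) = d - 3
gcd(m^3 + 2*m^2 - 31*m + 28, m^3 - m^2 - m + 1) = m - 1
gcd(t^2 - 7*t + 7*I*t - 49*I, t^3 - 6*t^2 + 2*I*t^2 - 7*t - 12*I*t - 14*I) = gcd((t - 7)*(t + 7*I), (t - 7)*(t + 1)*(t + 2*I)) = t - 7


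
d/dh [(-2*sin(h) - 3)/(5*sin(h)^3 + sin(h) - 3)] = (20*sin(h)^3 + 45*sin(h)^2 + 9)*cos(h)/(5*sin(h)^3 + sin(h) - 3)^2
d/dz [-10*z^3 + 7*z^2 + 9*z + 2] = -30*z^2 + 14*z + 9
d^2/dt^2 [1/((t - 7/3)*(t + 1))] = 6*(9*(t + 1)^2 + 3*(t + 1)*(3*t - 7) + (3*t - 7)^2)/((t + 1)^3*(3*t - 7)^3)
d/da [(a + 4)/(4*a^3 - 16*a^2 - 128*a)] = (4 - a)/(2*a^2*(a^2 - 16*a + 64))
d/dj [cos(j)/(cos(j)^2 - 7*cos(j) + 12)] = (cos(j)^2 - 12)*sin(j)/((cos(j) - 4)^2*(cos(j) - 3)^2)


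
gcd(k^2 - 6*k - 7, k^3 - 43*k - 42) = k^2 - 6*k - 7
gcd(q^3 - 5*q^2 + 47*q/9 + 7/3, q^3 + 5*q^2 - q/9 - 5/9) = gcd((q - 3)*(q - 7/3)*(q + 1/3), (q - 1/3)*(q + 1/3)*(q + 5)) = q + 1/3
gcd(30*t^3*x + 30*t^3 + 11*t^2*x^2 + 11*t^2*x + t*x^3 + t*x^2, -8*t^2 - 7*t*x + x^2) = 1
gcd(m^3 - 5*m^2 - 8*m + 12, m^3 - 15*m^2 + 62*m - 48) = m^2 - 7*m + 6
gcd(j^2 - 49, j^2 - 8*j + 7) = j - 7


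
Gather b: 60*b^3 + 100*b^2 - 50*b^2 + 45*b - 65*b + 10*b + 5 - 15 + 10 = 60*b^3 + 50*b^2 - 10*b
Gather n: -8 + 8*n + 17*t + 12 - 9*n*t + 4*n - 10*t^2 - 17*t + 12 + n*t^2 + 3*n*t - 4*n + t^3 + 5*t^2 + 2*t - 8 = n*(t^2 - 6*t + 8) + t^3 - 5*t^2 + 2*t + 8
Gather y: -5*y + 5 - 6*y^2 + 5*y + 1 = 6 - 6*y^2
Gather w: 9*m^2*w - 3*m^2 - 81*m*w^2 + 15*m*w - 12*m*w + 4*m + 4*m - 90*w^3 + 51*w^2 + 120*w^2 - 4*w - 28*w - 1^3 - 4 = -3*m^2 + 8*m - 90*w^3 + w^2*(171 - 81*m) + w*(9*m^2 + 3*m - 32) - 5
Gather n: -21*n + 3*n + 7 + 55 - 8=54 - 18*n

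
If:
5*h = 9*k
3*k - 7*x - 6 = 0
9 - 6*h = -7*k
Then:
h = 81/19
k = 45/19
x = 3/19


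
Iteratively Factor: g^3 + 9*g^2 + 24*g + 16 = (g + 4)*(g^2 + 5*g + 4) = (g + 1)*(g + 4)*(g + 4)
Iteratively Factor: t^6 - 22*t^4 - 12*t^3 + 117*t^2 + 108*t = (t - 4)*(t^5 + 4*t^4 - 6*t^3 - 36*t^2 - 27*t) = (t - 4)*(t - 3)*(t^4 + 7*t^3 + 15*t^2 + 9*t) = t*(t - 4)*(t - 3)*(t^3 + 7*t^2 + 15*t + 9) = t*(t - 4)*(t - 3)*(t + 1)*(t^2 + 6*t + 9) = t*(t - 4)*(t - 3)*(t + 1)*(t + 3)*(t + 3)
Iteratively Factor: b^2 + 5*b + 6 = (b + 2)*(b + 3)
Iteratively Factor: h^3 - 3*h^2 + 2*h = (h - 1)*(h^2 - 2*h) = (h - 2)*(h - 1)*(h)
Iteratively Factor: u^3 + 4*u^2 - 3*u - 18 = (u - 2)*(u^2 + 6*u + 9) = (u - 2)*(u + 3)*(u + 3)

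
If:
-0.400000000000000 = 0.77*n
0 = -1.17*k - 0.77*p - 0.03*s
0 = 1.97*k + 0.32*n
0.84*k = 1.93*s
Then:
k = 0.08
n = -0.52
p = -0.13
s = 0.04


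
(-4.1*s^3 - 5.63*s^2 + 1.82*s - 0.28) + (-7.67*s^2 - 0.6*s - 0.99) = -4.1*s^3 - 13.3*s^2 + 1.22*s - 1.27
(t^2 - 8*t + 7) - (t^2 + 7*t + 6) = 1 - 15*t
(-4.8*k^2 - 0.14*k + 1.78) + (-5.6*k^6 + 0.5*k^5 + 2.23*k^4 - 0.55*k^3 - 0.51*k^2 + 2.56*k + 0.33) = -5.6*k^6 + 0.5*k^5 + 2.23*k^4 - 0.55*k^3 - 5.31*k^2 + 2.42*k + 2.11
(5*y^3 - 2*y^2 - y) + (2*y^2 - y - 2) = 5*y^3 - 2*y - 2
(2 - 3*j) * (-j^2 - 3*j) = 3*j^3 + 7*j^2 - 6*j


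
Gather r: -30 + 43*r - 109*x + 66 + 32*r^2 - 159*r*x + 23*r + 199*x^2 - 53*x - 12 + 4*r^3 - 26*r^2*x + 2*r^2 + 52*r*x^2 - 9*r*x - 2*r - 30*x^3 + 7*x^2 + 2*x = 4*r^3 + r^2*(34 - 26*x) + r*(52*x^2 - 168*x + 64) - 30*x^3 + 206*x^2 - 160*x + 24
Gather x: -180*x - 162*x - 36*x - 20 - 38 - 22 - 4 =-378*x - 84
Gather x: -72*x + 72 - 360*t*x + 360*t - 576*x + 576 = 360*t + x*(-360*t - 648) + 648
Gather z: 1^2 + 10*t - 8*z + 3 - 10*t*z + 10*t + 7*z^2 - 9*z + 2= 20*t + 7*z^2 + z*(-10*t - 17) + 6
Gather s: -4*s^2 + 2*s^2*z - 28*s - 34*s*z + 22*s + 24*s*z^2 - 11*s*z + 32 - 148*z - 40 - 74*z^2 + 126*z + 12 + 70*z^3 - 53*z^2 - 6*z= s^2*(2*z - 4) + s*(24*z^2 - 45*z - 6) + 70*z^3 - 127*z^2 - 28*z + 4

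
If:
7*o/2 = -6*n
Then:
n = -7*o/12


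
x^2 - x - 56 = (x - 8)*(x + 7)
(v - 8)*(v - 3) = v^2 - 11*v + 24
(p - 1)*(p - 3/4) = p^2 - 7*p/4 + 3/4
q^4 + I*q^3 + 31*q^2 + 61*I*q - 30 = (q - 6*I)*(q + I)^2*(q + 5*I)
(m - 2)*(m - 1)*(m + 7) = m^3 + 4*m^2 - 19*m + 14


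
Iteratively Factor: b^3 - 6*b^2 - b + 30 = (b - 5)*(b^2 - b - 6) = (b - 5)*(b + 2)*(b - 3)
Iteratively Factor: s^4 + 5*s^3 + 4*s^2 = (s + 4)*(s^3 + s^2) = (s + 1)*(s + 4)*(s^2) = s*(s + 1)*(s + 4)*(s)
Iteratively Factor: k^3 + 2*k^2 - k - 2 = (k - 1)*(k^2 + 3*k + 2) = (k - 1)*(k + 1)*(k + 2)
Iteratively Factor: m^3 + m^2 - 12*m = (m)*(m^2 + m - 12) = m*(m + 4)*(m - 3)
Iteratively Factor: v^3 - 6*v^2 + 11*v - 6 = (v - 3)*(v^2 - 3*v + 2) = (v - 3)*(v - 1)*(v - 2)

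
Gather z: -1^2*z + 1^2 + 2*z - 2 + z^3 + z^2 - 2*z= z^3 + z^2 - z - 1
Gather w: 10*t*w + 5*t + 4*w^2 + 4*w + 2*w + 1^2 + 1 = 5*t + 4*w^2 + w*(10*t + 6) + 2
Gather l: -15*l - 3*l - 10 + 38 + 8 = 36 - 18*l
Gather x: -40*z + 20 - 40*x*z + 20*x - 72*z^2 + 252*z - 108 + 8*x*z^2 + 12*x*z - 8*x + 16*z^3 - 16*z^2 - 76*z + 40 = x*(8*z^2 - 28*z + 12) + 16*z^3 - 88*z^2 + 136*z - 48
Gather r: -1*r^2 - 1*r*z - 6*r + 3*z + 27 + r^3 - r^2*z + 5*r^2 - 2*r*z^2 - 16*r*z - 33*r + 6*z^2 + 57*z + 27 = r^3 + r^2*(4 - z) + r*(-2*z^2 - 17*z - 39) + 6*z^2 + 60*z + 54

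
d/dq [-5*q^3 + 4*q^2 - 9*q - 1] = -15*q^2 + 8*q - 9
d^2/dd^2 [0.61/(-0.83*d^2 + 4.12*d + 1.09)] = (-0.840458*d^2 + 4.171912*d + 0.61*(1.66*d - 4.12)*(3.32*d - 8.24) + 1.103734)/(-0.83*d^2 + 4.12*d + 1.09)^3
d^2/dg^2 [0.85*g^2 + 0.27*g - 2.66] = 1.70000000000000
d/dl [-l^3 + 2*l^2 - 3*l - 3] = -3*l^2 + 4*l - 3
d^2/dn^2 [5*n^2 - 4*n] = 10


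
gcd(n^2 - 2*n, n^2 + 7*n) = n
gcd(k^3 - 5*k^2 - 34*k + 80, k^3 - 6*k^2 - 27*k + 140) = k + 5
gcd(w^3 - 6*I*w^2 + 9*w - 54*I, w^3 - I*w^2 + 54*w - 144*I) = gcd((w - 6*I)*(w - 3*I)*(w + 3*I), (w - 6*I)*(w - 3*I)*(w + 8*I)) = w^2 - 9*I*w - 18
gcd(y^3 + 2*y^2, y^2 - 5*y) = y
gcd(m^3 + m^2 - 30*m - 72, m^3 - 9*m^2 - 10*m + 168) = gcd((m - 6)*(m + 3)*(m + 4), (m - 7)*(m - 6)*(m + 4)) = m^2 - 2*m - 24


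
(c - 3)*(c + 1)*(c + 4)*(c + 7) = c^4 + 9*c^3 + 3*c^2 - 89*c - 84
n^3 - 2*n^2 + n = n*(n - 1)^2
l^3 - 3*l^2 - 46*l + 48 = (l - 8)*(l - 1)*(l + 6)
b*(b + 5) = b^2 + 5*b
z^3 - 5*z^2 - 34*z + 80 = (z - 8)*(z - 2)*(z + 5)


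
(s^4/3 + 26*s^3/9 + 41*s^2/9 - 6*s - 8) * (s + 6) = s^5/3 + 44*s^4/9 + 197*s^3/9 + 64*s^2/3 - 44*s - 48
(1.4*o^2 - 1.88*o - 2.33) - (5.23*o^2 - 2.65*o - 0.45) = -3.83*o^2 + 0.77*o - 1.88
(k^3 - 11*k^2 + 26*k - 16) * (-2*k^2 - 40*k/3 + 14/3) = -2*k^5 + 26*k^4/3 + 298*k^3/3 - 366*k^2 + 1004*k/3 - 224/3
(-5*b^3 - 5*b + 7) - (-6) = -5*b^3 - 5*b + 13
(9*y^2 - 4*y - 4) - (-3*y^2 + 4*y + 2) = 12*y^2 - 8*y - 6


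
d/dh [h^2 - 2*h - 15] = 2*h - 2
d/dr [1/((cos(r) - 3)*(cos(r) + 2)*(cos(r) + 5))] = (-3*sin(r)^2 + 8*cos(r) - 8)*sin(r)/((cos(r) - 3)^2*(cos(r) + 2)^2*(cos(r) + 5)^2)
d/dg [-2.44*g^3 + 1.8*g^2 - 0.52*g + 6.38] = -7.32*g^2 + 3.6*g - 0.52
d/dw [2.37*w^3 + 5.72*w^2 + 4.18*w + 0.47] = 7.11*w^2 + 11.44*w + 4.18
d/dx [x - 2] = 1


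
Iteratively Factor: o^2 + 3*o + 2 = (o + 2)*(o + 1)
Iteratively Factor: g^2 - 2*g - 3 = (g - 3)*(g + 1)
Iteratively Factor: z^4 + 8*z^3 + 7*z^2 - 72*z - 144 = (z + 4)*(z^3 + 4*z^2 - 9*z - 36) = (z + 4)^2*(z^2 - 9) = (z + 3)*(z + 4)^2*(z - 3)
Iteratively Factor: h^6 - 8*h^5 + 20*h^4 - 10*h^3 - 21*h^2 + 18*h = (h - 3)*(h^5 - 5*h^4 + 5*h^3 + 5*h^2 - 6*h) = (h - 3)^2*(h^4 - 2*h^3 - h^2 + 2*h) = (h - 3)^2*(h - 1)*(h^3 - h^2 - 2*h) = (h - 3)^2*(h - 1)*(h + 1)*(h^2 - 2*h) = (h - 3)^2*(h - 2)*(h - 1)*(h + 1)*(h)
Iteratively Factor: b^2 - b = (b - 1)*(b)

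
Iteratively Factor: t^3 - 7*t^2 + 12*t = (t - 3)*(t^2 - 4*t) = (t - 4)*(t - 3)*(t)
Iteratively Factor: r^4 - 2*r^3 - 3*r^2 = (r)*(r^3 - 2*r^2 - 3*r) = r^2*(r^2 - 2*r - 3) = r^2*(r + 1)*(r - 3)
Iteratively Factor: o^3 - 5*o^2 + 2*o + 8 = (o - 4)*(o^2 - o - 2) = (o - 4)*(o - 2)*(o + 1)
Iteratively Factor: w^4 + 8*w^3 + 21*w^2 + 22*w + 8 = (w + 2)*(w^3 + 6*w^2 + 9*w + 4) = (w + 1)*(w + 2)*(w^2 + 5*w + 4) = (w + 1)*(w + 2)*(w + 4)*(w + 1)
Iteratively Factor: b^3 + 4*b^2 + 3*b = (b)*(b^2 + 4*b + 3) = b*(b + 3)*(b + 1)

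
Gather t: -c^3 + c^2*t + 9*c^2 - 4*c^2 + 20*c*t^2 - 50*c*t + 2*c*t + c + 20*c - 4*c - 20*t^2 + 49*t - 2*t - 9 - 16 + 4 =-c^3 + 5*c^2 + 17*c + t^2*(20*c - 20) + t*(c^2 - 48*c + 47) - 21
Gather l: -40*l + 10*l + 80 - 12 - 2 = 66 - 30*l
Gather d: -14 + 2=-12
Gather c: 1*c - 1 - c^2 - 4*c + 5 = -c^2 - 3*c + 4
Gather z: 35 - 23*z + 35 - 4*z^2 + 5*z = -4*z^2 - 18*z + 70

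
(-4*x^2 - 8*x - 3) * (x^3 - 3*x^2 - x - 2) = -4*x^5 + 4*x^4 + 25*x^3 + 25*x^2 + 19*x + 6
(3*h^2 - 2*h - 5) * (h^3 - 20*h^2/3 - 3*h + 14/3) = 3*h^5 - 22*h^4 - 2*h^3/3 + 160*h^2/3 + 17*h/3 - 70/3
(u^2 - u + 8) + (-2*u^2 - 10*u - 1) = -u^2 - 11*u + 7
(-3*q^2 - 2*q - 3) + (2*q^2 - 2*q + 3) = -q^2 - 4*q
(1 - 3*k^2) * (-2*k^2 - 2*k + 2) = 6*k^4 + 6*k^3 - 8*k^2 - 2*k + 2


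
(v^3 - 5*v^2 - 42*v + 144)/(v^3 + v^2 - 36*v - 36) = (v^2 - 11*v + 24)/(v^2 - 5*v - 6)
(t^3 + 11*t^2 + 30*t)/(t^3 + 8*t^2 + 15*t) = (t + 6)/(t + 3)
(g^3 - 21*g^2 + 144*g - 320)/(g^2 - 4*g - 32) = (g^2 - 13*g + 40)/(g + 4)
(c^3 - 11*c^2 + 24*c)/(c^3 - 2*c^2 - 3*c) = (c - 8)/(c + 1)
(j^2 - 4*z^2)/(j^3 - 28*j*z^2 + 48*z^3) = (-j - 2*z)/(-j^2 - 2*j*z + 24*z^2)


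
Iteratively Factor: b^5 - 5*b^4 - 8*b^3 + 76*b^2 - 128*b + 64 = (b + 4)*(b^4 - 9*b^3 + 28*b^2 - 36*b + 16) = (b - 1)*(b + 4)*(b^3 - 8*b^2 + 20*b - 16) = (b - 4)*(b - 1)*(b + 4)*(b^2 - 4*b + 4) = (b - 4)*(b - 2)*(b - 1)*(b + 4)*(b - 2)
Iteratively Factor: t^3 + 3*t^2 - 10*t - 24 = (t + 2)*(t^2 + t - 12) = (t - 3)*(t + 2)*(t + 4)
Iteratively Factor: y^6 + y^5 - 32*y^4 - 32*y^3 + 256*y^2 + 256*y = (y - 4)*(y^5 + 5*y^4 - 12*y^3 - 80*y^2 - 64*y) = (y - 4)^2*(y^4 + 9*y^3 + 24*y^2 + 16*y) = (y - 4)^2*(y + 4)*(y^3 + 5*y^2 + 4*y) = (y - 4)^2*(y + 4)^2*(y^2 + y) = (y - 4)^2*(y + 1)*(y + 4)^2*(y)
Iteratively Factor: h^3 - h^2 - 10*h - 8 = (h + 2)*(h^2 - 3*h - 4) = (h - 4)*(h + 2)*(h + 1)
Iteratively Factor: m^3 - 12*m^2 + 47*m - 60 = (m - 4)*(m^2 - 8*m + 15) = (m - 4)*(m - 3)*(m - 5)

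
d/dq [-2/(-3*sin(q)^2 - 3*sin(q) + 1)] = -6*(2*sin(q) + 1)*cos(q)/(3*sin(q)^2 + 3*sin(q) - 1)^2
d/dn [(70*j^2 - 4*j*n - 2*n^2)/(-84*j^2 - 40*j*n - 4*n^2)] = 4*j/(9*j^2 + 6*j*n + n^2)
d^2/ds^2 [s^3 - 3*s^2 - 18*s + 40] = 6*s - 6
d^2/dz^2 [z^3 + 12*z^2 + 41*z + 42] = 6*z + 24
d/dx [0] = 0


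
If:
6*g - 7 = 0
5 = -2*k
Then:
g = 7/6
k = -5/2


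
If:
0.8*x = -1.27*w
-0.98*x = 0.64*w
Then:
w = 0.00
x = 0.00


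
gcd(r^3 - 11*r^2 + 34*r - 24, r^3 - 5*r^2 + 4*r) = r^2 - 5*r + 4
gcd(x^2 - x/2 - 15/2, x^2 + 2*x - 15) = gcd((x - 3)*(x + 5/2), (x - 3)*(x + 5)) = x - 3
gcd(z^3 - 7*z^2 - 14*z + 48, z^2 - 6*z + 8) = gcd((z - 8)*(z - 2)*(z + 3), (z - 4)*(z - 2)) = z - 2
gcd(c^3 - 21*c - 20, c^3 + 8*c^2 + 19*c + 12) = c^2 + 5*c + 4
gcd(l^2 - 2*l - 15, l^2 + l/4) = 1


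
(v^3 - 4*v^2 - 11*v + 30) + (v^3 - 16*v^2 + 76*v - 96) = 2*v^3 - 20*v^2 + 65*v - 66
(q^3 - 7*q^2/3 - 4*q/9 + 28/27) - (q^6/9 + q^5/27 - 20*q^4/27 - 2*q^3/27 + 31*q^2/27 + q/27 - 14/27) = -q^6/9 - q^5/27 + 20*q^4/27 + 29*q^3/27 - 94*q^2/27 - 13*q/27 + 14/9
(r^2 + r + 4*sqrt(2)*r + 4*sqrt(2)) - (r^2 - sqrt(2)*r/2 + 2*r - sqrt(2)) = -r + 9*sqrt(2)*r/2 + 5*sqrt(2)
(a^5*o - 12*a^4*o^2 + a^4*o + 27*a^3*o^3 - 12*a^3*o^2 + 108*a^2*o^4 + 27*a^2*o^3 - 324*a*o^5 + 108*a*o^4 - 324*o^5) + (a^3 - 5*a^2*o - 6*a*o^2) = a^5*o - 12*a^4*o^2 + a^4*o + 27*a^3*o^3 - 12*a^3*o^2 + a^3 + 108*a^2*o^4 + 27*a^2*o^3 - 5*a^2*o - 324*a*o^5 + 108*a*o^4 - 6*a*o^2 - 324*o^5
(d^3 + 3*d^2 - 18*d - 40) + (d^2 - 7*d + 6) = d^3 + 4*d^2 - 25*d - 34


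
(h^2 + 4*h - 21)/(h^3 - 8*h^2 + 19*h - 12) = (h + 7)/(h^2 - 5*h + 4)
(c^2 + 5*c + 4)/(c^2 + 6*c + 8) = (c + 1)/(c + 2)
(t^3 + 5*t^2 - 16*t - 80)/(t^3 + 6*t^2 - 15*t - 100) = (t + 4)/(t + 5)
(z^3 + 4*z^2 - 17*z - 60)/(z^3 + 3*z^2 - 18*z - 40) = (z + 3)/(z + 2)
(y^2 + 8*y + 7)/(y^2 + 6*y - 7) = (y + 1)/(y - 1)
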